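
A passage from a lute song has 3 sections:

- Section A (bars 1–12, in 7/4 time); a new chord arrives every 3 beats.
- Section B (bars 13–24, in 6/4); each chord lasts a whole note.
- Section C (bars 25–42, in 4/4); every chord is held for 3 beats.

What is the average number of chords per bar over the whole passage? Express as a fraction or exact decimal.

A: 12 bars of 7 beats is 84 beats; at 3 beats each that's 28 chords.
B: 12 bars of 6 beats is 72 beats; at 4 beats each that's 18 chords.
C: 18 bars of 4 beats is 72 beats; at 3 beats each that's 24 chords.
Overall: 70 chords over 42 bars → 70/42 = 5/3 chords per bar.

5/3 chords per bar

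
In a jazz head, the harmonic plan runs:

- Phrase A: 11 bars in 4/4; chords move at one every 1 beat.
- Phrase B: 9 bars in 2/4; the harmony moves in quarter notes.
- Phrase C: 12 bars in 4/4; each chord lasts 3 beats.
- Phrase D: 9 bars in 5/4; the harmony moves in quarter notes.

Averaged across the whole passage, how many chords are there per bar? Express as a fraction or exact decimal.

3 chords per bar

A: 11 bars of 4 beats is 44 beats; at 1 beat each that's 44 chords.
B: 9 bars of 2 beats is 18 beats; at 1 beat each that's 18 chords.
C: 12 bars of 4 beats is 48 beats; at 3 beats each that's 16 chords.
D: 9 bars of 5 beats is 45 beats; at 1 beat each that's 45 chords.
Overall: 123 chords over 41 bars → 123/41 = 3 chords per bar.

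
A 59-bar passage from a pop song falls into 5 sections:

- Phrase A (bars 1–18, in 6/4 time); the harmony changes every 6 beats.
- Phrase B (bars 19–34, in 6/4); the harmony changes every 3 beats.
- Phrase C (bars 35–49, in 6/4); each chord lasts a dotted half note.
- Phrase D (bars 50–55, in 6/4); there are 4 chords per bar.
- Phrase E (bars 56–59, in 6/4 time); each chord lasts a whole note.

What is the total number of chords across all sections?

A: 18·6 = 108 beats, 108/6 = 18 chords.
B: 16·6 = 96 beats, 96/3 = 32 chords.
C: 15·6 = 90 beats, 90/3 = 30 chords.
D: 6·6 = 36 beats, 36/1.5 = 24 chords.
E: 4·6 = 24 beats, 24/4 = 6 chords.
Total: 18 + 32 + 30 + 24 + 6 = 110.

110 chords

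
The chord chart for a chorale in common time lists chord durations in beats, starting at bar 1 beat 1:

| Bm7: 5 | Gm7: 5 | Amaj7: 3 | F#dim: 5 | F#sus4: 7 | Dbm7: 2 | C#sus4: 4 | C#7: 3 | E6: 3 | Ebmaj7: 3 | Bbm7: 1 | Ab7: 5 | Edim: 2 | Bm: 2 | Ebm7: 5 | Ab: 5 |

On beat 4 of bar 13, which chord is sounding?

Beat 4 of bar 13 is beat (13−1)×4 + 4 = 52 overall.
Running totals: Bm7 ends at 5, Gm7 ends at 10, Amaj7 ends at 13, F#dim ends at 18, F#sus4 ends at 25, Dbm7 ends at 27, C#sus4 ends at 31, C#7 ends at 34, E6 ends at 37, Ebmaj7 ends at 40, Bbm7 ends at 41, Ab7 ends at 46, Edim ends at 48, Bm ends at 50, Ebm7 ends at 55.
Beat 52 falls within Ebm7.

Ebm7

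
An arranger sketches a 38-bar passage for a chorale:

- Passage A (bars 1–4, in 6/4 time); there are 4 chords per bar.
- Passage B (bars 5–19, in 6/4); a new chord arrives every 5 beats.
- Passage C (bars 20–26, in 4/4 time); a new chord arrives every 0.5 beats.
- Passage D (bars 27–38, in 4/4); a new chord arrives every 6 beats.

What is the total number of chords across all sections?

98 chords

A: 4 bars × 6 beats = 24 beats; 1.5 beats/chord → 16 chords.
B: 15 bars × 6 beats = 90 beats; 5 beats/chord → 18 chords.
C: 7 bars × 4 beats = 28 beats; 0.5 beats/chord → 56 chords.
D: 12 bars × 4 beats = 48 beats; 6 beats/chord → 8 chords.
Total: 16 + 18 + 56 + 8 = 98.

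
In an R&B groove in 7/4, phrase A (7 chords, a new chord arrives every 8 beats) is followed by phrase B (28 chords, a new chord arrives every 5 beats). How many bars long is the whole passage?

A: 7 × 8 = 56 beats = 8 bars.
B: 28 × 5 = 140 beats = 20 bars.
Total: 8 + 20 = 28 bars.

28 bars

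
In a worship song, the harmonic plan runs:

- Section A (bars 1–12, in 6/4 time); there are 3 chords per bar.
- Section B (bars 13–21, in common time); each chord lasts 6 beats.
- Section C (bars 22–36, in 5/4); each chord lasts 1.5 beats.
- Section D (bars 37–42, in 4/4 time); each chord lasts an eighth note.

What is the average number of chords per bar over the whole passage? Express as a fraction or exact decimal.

A: 12 × 6 = 72 beats ÷ 2 = 36 chords.
B: 9 × 4 = 36 beats ÷ 6 = 6 chords.
C: 15 × 5 = 75 beats ÷ 1.5 = 50 chords.
D: 6 × 4 = 24 beats ÷ 0.5 = 48 chords.
Overall: 140 chords over 42 bars → 140/42 = 10/3 chords per bar.

10/3 chords per bar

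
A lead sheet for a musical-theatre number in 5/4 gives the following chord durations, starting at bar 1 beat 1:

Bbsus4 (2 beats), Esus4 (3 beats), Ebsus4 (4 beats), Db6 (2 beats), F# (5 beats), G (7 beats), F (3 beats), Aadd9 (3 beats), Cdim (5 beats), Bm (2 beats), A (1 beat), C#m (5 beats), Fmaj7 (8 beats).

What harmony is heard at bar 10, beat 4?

Beat 4 of bar 10 is beat (10−1)×5 + 4 = 49 overall.
Running totals: Bbsus4 ends at 2, Esus4 ends at 5, Ebsus4 ends at 9, Db6 ends at 11, F# ends at 16, G ends at 23, F ends at 26, Aadd9 ends at 29, Cdim ends at 34, Bm ends at 36, A ends at 37, C#m ends at 42, Fmaj7 ends at 50.
Beat 49 falls within Fmaj7.

Fmaj7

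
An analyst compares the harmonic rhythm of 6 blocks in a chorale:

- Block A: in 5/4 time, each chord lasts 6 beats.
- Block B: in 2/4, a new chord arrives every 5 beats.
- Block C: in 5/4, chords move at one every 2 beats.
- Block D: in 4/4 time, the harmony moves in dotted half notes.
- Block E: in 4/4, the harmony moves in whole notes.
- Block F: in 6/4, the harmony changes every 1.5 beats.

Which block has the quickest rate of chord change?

A: each chord is 6 beats in 5/4, so 5/6 per bar.
B: each chord is 5 beats in 2/4, so 0.4 per bar.
C: each chord is 2 beats in 5/4, so 2.5 per bar.
D: each chord is 3 beats in 4/4, so 4/3 per bar.
E: each chord is 4 beats in 4/4, so 1 per bar.
F: each chord is 1.5 beats in 6/4, so 4 per bar.
Fastest is F at 4 chords/bar.

Block F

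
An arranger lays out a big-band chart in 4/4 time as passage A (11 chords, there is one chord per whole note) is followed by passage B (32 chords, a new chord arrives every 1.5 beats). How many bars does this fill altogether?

A: 11 × 4 = 44 beats = 11 bars.
B: 32 × 1.5 = 48 beats = 12 bars.
Total: 11 + 12 = 23 bars.

23 bars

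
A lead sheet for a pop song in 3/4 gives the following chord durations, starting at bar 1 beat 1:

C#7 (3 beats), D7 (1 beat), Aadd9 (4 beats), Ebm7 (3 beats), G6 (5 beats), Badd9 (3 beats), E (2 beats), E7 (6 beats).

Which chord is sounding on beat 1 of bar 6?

Beat 1 of bar 6 is beat (6−1)×3 + 1 = 16 overall.
Running totals: C#7 ends at 3, D7 ends at 4, Aadd9 ends at 8, Ebm7 ends at 11, G6 ends at 16.
Beat 16 falls within G6.

G6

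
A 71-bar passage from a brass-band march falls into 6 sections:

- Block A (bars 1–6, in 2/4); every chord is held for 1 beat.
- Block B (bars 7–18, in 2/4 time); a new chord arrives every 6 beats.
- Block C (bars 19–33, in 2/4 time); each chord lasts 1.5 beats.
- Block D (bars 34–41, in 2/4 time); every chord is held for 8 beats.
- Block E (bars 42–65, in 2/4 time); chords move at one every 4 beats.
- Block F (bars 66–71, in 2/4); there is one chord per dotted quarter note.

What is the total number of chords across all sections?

58 chords

A: 6 bars × 2 beats = 12 beats; 1 beat/chord → 12 chords.
B: 12 bars × 2 beats = 24 beats; 6 beats/chord → 4 chords.
C: 15 bars × 2 beats = 30 beats; 1.5 beats/chord → 20 chords.
D: 8 bars × 2 beats = 16 beats; 8 beats/chord → 2 chords.
E: 24 bars × 2 beats = 48 beats; 4 beats/chord → 12 chords.
F: 6 bars × 2 beats = 12 beats; 1.5 beats/chord → 8 chords.
Total: 12 + 4 + 20 + 2 + 12 + 8 = 58.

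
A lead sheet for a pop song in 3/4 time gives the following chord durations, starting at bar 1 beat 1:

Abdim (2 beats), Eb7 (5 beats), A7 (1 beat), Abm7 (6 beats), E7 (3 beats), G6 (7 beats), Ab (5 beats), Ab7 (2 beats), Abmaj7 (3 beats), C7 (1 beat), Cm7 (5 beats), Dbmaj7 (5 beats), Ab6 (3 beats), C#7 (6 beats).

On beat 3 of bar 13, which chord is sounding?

Cm7

Beat 3 of bar 13 is beat (13−1)×3 + 3 = 39 overall.
Running totals: Abdim ends at 2, Eb7 ends at 7, A7 ends at 8, Abm7 ends at 14, E7 ends at 17, G6 ends at 24, Ab ends at 29, Ab7 ends at 31, Abmaj7 ends at 34, C7 ends at 35, Cm7 ends at 40.
Beat 39 falls within Cm7.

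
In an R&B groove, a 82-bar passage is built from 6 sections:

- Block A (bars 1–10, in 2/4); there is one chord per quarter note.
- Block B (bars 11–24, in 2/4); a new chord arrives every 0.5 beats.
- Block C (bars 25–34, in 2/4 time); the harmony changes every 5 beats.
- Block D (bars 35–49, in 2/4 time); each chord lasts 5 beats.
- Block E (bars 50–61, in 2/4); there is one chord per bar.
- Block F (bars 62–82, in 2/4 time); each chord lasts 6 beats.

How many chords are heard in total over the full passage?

105 chords

A: 10·2 = 20 beats, 20/1 = 20 chords.
B: 14·2 = 28 beats, 28/0.5 = 56 chords.
C: 10·2 = 20 beats, 20/5 = 4 chords.
D: 15·2 = 30 beats, 30/5 = 6 chords.
E: 12·2 = 24 beats, 24/2 = 12 chords.
F: 21·2 = 42 beats, 42/6 = 7 chords.
Total: 20 + 56 + 4 + 6 + 12 + 7 = 105.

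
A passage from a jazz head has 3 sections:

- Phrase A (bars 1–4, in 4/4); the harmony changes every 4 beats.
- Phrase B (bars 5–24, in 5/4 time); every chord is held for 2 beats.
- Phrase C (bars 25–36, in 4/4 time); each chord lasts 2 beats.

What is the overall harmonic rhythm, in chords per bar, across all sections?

A: 4 × 4 = 16 beats ÷ 4 = 4 chords.
B: 20 × 5 = 100 beats ÷ 2 = 50 chords.
C: 12 × 4 = 48 beats ÷ 2 = 24 chords.
Overall: 78 chords over 36 bars → 78/36 = 13/6 chords per bar.

13/6 chords per bar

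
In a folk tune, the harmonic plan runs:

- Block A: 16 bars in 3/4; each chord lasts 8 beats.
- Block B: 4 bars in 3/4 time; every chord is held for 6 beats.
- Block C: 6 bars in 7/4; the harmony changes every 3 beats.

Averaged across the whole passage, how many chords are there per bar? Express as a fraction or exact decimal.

11/13 chords per bar

A: 16 bars of 3 beats is 48 beats; at 8 beats each that's 6 chords.
B: 4 bars of 3 beats is 12 beats; at 6 beats each that's 2 chords.
C: 6 bars of 7 beats is 42 beats; at 3 beats each that's 14 chords.
Overall: 22 chords over 26 bars → 22/26 = 11/13 chords per bar.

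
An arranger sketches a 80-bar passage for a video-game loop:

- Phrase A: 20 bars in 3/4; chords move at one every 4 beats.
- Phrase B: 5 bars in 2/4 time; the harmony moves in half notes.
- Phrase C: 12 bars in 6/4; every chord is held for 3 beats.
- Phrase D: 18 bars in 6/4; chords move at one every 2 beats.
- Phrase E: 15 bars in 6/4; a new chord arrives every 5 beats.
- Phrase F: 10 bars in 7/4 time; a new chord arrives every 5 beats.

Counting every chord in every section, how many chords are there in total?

A: 20·3 = 60 beats, 60/4 = 15 chords.
B: 5·2 = 10 beats, 10/2 = 5 chords.
C: 12·6 = 72 beats, 72/3 = 24 chords.
D: 18·6 = 108 beats, 108/2 = 54 chords.
E: 15·6 = 90 beats, 90/5 = 18 chords.
F: 10·7 = 70 beats, 70/5 = 14 chords.
Total: 15 + 5 + 24 + 54 + 18 + 14 = 130.

130 chords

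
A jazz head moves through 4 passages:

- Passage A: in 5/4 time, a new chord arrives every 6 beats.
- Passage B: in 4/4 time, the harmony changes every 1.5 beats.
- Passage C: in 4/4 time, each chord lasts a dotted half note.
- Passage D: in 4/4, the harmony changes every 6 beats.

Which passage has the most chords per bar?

A: 5/6 = 5/6 chords/bar.
B: 4/1.5 = 8/3 chords/bar.
C: 4/3 = 4/3 chords/bar.
D: 4/6 = 2/3 chords/bar.
Fastest is B at 8/3 chords/bar.

Passage B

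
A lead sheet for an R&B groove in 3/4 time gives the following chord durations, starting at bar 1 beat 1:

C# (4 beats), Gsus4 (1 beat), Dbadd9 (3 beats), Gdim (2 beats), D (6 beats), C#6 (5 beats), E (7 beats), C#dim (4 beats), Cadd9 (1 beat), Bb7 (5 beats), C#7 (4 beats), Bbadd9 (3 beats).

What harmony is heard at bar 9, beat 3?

E

Beat 3 of bar 9 is beat (9−1)×3 + 3 = 27 overall.
Running totals: C# ends at 4, Gsus4 ends at 5, Dbadd9 ends at 8, Gdim ends at 10, D ends at 16, C#6 ends at 21, E ends at 28.
Beat 27 falls within E.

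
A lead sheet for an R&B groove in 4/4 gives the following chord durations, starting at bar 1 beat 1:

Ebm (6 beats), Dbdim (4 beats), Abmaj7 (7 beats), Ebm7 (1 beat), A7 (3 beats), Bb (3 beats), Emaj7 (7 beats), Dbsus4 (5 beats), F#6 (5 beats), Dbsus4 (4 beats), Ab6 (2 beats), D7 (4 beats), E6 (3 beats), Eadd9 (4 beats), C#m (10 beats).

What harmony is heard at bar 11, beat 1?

Beat 1 of bar 11 is beat (11−1)×4 + 1 = 41 overall.
Running totals: Ebm ends at 6, Dbdim ends at 10, Abmaj7 ends at 17, Ebm7 ends at 18, A7 ends at 21, Bb ends at 24, Emaj7 ends at 31, Dbsus4 ends at 36, F#6 ends at 41.
Beat 41 falls within F#6.

F#6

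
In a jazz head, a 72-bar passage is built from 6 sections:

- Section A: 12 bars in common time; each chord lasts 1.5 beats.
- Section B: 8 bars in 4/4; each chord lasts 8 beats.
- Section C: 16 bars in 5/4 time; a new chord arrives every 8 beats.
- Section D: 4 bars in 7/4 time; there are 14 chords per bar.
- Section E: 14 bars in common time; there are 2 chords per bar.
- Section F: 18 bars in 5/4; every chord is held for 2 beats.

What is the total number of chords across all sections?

A has 48 beats and chords last 1.5 each, so 32 chords.
B has 32 beats and chords last 8 each, so 4 chords.
C has 80 beats and chords last 8 each, so 10 chords.
D has 28 beats and chords last 0.5 each, so 56 chords.
E has 56 beats and chords last 2 each, so 28 chords.
F has 90 beats and chords last 2 each, so 45 chords.
Total: 32 + 4 + 10 + 56 + 28 + 45 = 175.

175 chords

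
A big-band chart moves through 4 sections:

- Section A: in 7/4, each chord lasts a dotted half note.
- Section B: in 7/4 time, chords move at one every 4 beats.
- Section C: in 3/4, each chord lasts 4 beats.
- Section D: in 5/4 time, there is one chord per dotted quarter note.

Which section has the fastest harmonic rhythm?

Section D

A: each chord is 3 beats in 7/4, so 7/3 per bar.
B: each chord is 4 beats in 7/4, so 1.75 per bar.
C: each chord is 4 beats in 3/4, so 0.75 per bar.
D: each chord is 1.5 beats in 5/4, so 10/3 per bar.
Fastest is D at 10/3 chords/bar.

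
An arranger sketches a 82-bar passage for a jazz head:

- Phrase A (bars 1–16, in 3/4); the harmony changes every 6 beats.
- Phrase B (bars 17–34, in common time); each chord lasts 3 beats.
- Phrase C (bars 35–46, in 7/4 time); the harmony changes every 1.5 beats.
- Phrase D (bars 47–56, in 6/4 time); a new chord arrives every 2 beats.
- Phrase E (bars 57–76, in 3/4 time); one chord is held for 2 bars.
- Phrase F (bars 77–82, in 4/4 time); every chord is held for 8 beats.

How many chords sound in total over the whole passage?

A: 16 bars × 3 beats = 48 beats; 6 beats/chord → 8 chords.
B: 18 bars × 4 beats = 72 beats; 3 beats/chord → 24 chords.
C: 12 bars × 7 beats = 84 beats; 1.5 beats/chord → 56 chords.
D: 10 bars × 6 beats = 60 beats; 2 beats/chord → 30 chords.
E: 20 bars × 3 beats = 60 beats; 6 beats/chord → 10 chords.
F: 6 bars × 4 beats = 24 beats; 8 beats/chord → 3 chords.
Total: 8 + 24 + 56 + 30 + 10 + 3 = 131.

131 chords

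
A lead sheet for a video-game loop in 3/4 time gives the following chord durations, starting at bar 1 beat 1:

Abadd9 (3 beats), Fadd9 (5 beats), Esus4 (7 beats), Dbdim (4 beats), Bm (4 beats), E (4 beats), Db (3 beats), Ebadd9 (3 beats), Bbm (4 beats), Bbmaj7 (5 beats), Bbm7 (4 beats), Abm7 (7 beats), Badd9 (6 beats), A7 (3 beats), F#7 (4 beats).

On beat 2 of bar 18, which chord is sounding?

Beat 2 of bar 18 is beat (18−1)×3 + 2 = 53 overall.
Running totals: Abadd9 ends at 3, Fadd9 ends at 8, Esus4 ends at 15, Dbdim ends at 19, Bm ends at 23, E ends at 27, Db ends at 30, Ebadd9 ends at 33, Bbm ends at 37, Bbmaj7 ends at 42, Bbm7 ends at 46, Abm7 ends at 53.
Beat 53 falls within Abm7.

Abm7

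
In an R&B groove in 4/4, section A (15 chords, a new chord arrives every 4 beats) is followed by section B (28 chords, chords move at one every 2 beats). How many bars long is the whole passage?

A: 15 × 4 = 60 beats = 15 bars.
B: 28 × 2 = 56 beats = 14 bars.
Total: 15 + 14 = 29 bars.

29 bars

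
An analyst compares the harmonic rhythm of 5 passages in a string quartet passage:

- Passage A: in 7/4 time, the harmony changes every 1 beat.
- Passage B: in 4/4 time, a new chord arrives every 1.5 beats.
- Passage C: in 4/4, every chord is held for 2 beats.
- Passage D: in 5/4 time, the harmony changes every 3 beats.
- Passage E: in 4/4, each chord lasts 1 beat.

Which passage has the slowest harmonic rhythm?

A: each chord is 1 beat in 7/4, so 7 per bar.
B: each chord is 1.5 beats in 4/4, so 8/3 per bar.
C: each chord is 2 beats in 4/4, so 2 per bar.
D: each chord is 3 beats in 5/4, so 5/3 per bar.
E: each chord is 1 beat in 4/4, so 4 per bar.
Slowest is D at 5/3 chords/bar.

Passage D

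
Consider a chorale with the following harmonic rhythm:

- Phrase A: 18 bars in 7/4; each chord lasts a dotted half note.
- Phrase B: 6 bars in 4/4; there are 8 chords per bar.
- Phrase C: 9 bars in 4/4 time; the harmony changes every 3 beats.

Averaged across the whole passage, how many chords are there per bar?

A: 18 bars of 7 beats is 126 beats; at 3 beats each that's 42 chords.
B: 6 bars of 4 beats is 24 beats; at 0.5 beats each that's 48 chords.
C: 9 bars of 4 beats is 36 beats; at 3 beats each that's 12 chords.
Overall: 102 chords over 33 bars → 102/33 = 34/11 chords per bar.

34/11 chords per bar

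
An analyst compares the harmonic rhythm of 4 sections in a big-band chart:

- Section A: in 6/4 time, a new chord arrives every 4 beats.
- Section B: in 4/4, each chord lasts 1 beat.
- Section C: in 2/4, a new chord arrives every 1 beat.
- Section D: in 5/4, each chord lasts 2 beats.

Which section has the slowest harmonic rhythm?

Section A

A: 6/4 = 1.5 chords/bar.
B: 4/1 = 4 chords/bar.
C: 2/1 = 2 chords/bar.
D: 5/2 = 2.5 chords/bar.
Slowest is A at 1.5 chords/bar.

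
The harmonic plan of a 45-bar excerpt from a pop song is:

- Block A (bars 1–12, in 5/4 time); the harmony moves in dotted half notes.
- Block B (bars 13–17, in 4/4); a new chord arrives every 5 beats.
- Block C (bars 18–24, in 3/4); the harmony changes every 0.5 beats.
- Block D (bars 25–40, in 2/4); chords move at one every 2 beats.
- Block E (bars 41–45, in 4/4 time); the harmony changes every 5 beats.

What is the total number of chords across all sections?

86 chords

A has 60 beats and chords last 3 each, so 20 chords.
B has 20 beats and chords last 5 each, so 4 chords.
C has 21 beats and chords last 0.5 each, so 42 chords.
D has 32 beats and chords last 2 each, so 16 chords.
E has 20 beats and chords last 5 each, so 4 chords.
Total: 20 + 4 + 42 + 16 + 4 = 86.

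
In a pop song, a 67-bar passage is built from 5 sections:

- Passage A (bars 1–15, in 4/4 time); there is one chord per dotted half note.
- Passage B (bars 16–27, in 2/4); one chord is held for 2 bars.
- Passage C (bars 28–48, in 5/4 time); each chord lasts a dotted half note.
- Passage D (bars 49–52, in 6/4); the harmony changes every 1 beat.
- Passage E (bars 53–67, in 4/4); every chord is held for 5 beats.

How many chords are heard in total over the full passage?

97 chords

A: 15 bars × 4 beats = 60 beats; 3 beats/chord → 20 chords.
B: 12 bars × 2 beats = 24 beats; 4 beats/chord → 6 chords.
C: 21 bars × 5 beats = 105 beats; 3 beats/chord → 35 chords.
D: 4 bars × 6 beats = 24 beats; 1 beat/chord → 24 chords.
E: 15 bars × 4 beats = 60 beats; 5 beats/chord → 12 chords.
Total: 20 + 6 + 35 + 24 + 12 = 97.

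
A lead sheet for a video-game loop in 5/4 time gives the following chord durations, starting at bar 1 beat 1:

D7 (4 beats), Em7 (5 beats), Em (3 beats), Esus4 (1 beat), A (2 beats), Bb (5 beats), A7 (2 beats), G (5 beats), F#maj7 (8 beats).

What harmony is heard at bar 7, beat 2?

Beat 2 of bar 7 is beat (7−1)×5 + 2 = 32 overall.
Running totals: D7 ends at 4, Em7 ends at 9, Em ends at 12, Esus4 ends at 13, A ends at 15, Bb ends at 20, A7 ends at 22, G ends at 27, F#maj7 ends at 35.
Beat 32 falls within F#maj7.

F#maj7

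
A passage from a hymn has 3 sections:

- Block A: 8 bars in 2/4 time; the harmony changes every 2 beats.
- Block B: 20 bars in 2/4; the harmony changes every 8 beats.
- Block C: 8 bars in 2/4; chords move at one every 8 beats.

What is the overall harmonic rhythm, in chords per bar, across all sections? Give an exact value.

5/12 chords per bar

A: 8 × 2 = 16 beats ÷ 2 = 8 chords.
B: 20 × 2 = 40 beats ÷ 8 = 5 chords.
C: 8 × 2 = 16 beats ÷ 8 = 2 chords.
Overall: 15 chords over 36 bars → 15/36 = 5/12 chords per bar.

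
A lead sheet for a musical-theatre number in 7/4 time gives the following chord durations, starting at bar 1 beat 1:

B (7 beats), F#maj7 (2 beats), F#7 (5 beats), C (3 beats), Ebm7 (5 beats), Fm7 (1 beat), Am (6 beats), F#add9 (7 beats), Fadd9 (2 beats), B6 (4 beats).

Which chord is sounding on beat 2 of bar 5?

F#add9

Beat 2 of bar 5 is beat (5−1)×7 + 2 = 30 overall.
Running totals: B ends at 7, F#maj7 ends at 9, F#7 ends at 14, C ends at 17, Ebm7 ends at 22, Fm7 ends at 23, Am ends at 29, F#add9 ends at 36.
Beat 30 falls within F#add9.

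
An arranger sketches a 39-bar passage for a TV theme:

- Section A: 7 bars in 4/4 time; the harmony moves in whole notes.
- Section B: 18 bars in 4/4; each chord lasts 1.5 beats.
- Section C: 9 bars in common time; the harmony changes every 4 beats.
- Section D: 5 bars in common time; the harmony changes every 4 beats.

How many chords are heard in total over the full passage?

A: 7 bars × 4 beats = 28 beats; 4 beats/chord → 7 chords.
B: 18 bars × 4 beats = 72 beats; 1.5 beats/chord → 48 chords.
C: 9 bars × 4 beats = 36 beats; 4 beats/chord → 9 chords.
D: 5 bars × 4 beats = 20 beats; 4 beats/chord → 5 chords.
Total: 7 + 48 + 9 + 5 = 69.

69 chords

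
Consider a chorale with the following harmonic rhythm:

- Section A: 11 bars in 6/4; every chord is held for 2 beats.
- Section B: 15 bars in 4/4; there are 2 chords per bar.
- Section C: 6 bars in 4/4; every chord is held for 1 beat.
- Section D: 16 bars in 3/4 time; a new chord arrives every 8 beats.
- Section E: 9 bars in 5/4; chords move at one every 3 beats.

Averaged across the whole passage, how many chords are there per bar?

36/19 chords per bar

A: 11 × 6 = 66 beats ÷ 2 = 33 chords.
B: 15 × 4 = 60 beats ÷ 2 = 30 chords.
C: 6 × 4 = 24 beats ÷ 1 = 24 chords.
D: 16 × 3 = 48 beats ÷ 8 = 6 chords.
E: 9 × 5 = 45 beats ÷ 3 = 15 chords.
Overall: 108 chords over 57 bars → 108/57 = 36/19 chords per bar.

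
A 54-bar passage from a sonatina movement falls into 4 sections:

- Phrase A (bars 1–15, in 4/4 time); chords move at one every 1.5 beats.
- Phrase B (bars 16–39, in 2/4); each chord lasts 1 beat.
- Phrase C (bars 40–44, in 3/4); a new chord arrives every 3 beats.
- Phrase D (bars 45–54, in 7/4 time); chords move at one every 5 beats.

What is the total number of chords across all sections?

107 chords

A has 60 beats and chords last 1.5 each, so 40 chords.
B has 48 beats and chords last 1 each, so 48 chords.
C has 15 beats and chords last 3 each, so 5 chords.
D has 70 beats and chords last 5 each, so 14 chords.
Total: 40 + 48 + 5 + 14 = 107.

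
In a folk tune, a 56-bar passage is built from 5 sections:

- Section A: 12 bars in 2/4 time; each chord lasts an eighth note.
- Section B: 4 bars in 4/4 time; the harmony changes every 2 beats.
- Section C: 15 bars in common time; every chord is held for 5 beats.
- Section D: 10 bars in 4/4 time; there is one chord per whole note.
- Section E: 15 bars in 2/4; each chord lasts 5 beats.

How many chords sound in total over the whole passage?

84 chords

A has 24 beats and chords last 0.5 each, so 48 chords.
B has 16 beats and chords last 2 each, so 8 chords.
C has 60 beats and chords last 5 each, so 12 chords.
D has 40 beats and chords last 4 each, so 10 chords.
E has 30 beats and chords last 5 each, so 6 chords.
Total: 48 + 8 + 12 + 10 + 6 = 84.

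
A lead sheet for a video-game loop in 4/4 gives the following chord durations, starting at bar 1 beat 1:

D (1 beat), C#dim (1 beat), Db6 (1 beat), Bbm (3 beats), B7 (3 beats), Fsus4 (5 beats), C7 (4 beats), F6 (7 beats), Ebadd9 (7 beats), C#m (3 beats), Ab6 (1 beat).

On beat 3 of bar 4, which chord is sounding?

Beat 3 of bar 4 is beat (4−1)×4 + 3 = 15 overall.
Running totals: D ends at 1, C#dim ends at 2, Db6 ends at 3, Bbm ends at 6, B7 ends at 9, Fsus4 ends at 14, C7 ends at 18.
Beat 15 falls within C7.

C7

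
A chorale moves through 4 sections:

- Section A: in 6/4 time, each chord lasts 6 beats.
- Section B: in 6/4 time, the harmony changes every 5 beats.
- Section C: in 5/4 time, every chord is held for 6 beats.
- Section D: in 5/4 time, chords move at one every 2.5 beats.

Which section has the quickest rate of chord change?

Section D

A: 6 beats/bar ÷ 6 beats/chord = 1 chord/bar.
B: 6 beats/bar ÷ 5 beats/chord = 1.2 chords/bar.
C: 5 beats/bar ÷ 6 beats/chord = 5/6 chords/bar.
D: 5 beats/bar ÷ 2.5 beats/chord = 2 chords/bar.
Fastest is D at 2 chords/bar.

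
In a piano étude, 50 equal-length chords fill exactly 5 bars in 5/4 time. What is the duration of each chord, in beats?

5 bars × 5 beats/bar = 25 beats total.
25 beats ÷ 50 chords = 0.5 beats per chord.
(That is an eighth note.)

0.5 beats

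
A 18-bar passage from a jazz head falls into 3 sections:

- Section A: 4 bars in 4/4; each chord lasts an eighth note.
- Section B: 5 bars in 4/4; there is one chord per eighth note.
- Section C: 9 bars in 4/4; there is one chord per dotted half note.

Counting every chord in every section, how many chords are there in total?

A has 16 beats and chords last 0.5 each, so 32 chords.
B has 20 beats and chords last 0.5 each, so 40 chords.
C has 36 beats and chords last 3 each, so 12 chords.
Total: 32 + 40 + 12 = 84.

84 chords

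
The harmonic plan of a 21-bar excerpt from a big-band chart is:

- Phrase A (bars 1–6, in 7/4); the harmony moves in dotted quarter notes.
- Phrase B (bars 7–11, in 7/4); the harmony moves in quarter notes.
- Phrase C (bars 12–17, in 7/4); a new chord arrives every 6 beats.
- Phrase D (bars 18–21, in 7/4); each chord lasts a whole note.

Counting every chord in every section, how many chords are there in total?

A has 42 beats and chords last 1.5 each, so 28 chords.
B has 35 beats and chords last 1 each, so 35 chords.
C has 42 beats and chords last 6 each, so 7 chords.
D has 28 beats and chords last 4 each, so 7 chords.
Total: 28 + 35 + 7 + 7 = 77.

77 chords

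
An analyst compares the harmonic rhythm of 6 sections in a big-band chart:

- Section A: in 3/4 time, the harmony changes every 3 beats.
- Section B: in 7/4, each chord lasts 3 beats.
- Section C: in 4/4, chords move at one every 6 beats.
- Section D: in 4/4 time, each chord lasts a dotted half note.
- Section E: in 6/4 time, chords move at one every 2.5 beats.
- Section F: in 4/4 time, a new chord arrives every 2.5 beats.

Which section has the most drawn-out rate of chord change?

A: each chord is 3 beats in 3/4, so 1 per bar.
B: each chord is 3 beats in 7/4, so 7/3 per bar.
C: each chord is 6 beats in 4/4, so 2/3 per bar.
D: each chord is 3 beats in 4/4, so 4/3 per bar.
E: each chord is 2.5 beats in 6/4, so 2.4 per bar.
F: each chord is 2.5 beats in 4/4, so 1.6 per bar.
Slowest is C at 2/3 chords/bar.

Section C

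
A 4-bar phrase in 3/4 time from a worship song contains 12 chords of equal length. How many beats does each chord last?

4 bars × 3 beats/bar = 12 beats total.
12 beats ÷ 12 chords = 1 beats per chord.
(That is a quarter note.)

1 beat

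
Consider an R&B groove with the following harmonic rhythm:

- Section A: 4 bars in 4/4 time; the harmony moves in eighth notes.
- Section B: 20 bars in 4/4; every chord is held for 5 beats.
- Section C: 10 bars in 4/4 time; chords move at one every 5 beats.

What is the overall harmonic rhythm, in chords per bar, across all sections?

A: 4 × 4 = 16 beats ÷ 0.5 = 32 chords.
B: 20 × 4 = 80 beats ÷ 5 = 16 chords.
C: 10 × 4 = 40 beats ÷ 5 = 8 chords.
Overall: 56 chords over 34 bars → 56/34 = 28/17 chords per bar.

28/17 chords per bar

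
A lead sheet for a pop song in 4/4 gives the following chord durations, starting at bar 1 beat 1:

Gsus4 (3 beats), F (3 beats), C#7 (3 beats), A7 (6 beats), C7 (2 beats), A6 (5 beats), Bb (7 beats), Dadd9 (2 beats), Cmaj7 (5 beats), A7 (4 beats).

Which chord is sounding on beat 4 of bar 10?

A7

Beat 4 of bar 10 is beat (10−1)×4 + 4 = 40 overall.
Running totals: Gsus4 ends at 3, F ends at 6, C#7 ends at 9, A7 ends at 15, C7 ends at 17, A6 ends at 22, Bb ends at 29, Dadd9 ends at 31, Cmaj7 ends at 36, A7 ends at 40.
Beat 40 falls within A7.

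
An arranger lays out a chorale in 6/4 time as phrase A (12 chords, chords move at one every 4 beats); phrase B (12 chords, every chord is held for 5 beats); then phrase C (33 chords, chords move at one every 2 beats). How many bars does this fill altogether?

A: 12 × 4 = 48 beats = 8 bars.
B: 12 × 5 = 60 beats = 10 bars.
C: 33 × 2 = 66 beats = 11 bars.
Total: 8 + 10 + 11 = 29 bars.

29 bars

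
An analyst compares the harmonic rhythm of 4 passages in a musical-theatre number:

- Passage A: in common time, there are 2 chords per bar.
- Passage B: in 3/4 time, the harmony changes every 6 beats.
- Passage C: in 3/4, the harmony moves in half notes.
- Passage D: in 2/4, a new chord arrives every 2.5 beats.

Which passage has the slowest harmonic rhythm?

Passage B

A: 4/2 = 2 chords/bar.
B: 3/6 = 0.5 chords/bar.
C: 3/2 = 1.5 chords/bar.
D: 2/2.5 = 0.8 chords/bar.
Slowest is B at 0.5 chords/bar.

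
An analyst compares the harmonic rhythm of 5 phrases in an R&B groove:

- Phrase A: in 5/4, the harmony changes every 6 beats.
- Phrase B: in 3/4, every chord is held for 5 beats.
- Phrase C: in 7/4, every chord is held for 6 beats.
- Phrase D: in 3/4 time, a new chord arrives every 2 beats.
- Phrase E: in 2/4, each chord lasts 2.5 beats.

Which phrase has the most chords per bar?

A: 5 beats/bar ÷ 6 beats/chord = 5/6 chords/bar.
B: 3 beats/bar ÷ 5 beats/chord = 0.6 chords/bar.
C: 7 beats/bar ÷ 6 beats/chord = 7/6 chords/bar.
D: 3 beats/bar ÷ 2 beats/chord = 1.5 chords/bar.
E: 2 beats/bar ÷ 2.5 beats/chord = 0.8 chords/bar.
Fastest is D at 1.5 chords/bar.

Phrase D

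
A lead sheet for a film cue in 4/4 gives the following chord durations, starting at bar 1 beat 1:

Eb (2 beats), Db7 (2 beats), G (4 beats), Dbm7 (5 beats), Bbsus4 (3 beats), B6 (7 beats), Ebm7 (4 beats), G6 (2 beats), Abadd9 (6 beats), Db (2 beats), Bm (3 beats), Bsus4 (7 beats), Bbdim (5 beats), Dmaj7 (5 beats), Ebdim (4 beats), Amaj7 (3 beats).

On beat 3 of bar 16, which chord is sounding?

Amaj7

Beat 3 of bar 16 is beat (16−1)×4 + 3 = 63 overall.
Running totals: Eb ends at 2, Db7 ends at 4, G ends at 8, Dbm7 ends at 13, Bbsus4 ends at 16, B6 ends at 23, Ebm7 ends at 27, G6 ends at 29, Abadd9 ends at 35, Db ends at 37, Bm ends at 40, Bsus4 ends at 47, Bbdim ends at 52, Dmaj7 ends at 57, Ebdim ends at 61, Amaj7 ends at 64.
Beat 63 falls within Amaj7.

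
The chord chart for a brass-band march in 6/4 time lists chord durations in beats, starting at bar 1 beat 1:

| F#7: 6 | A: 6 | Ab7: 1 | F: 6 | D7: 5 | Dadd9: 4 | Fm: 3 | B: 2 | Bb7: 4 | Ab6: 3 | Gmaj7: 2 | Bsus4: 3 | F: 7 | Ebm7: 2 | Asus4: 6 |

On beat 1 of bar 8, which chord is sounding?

Beat 1 of bar 8 is beat (8−1)×6 + 1 = 43 overall.
Running totals: F#7 ends at 6, A ends at 12, Ab7 ends at 13, F ends at 19, D7 ends at 24, Dadd9 ends at 28, Fm ends at 31, B ends at 33, Bb7 ends at 37, Ab6 ends at 40, Gmaj7 ends at 42, Bsus4 ends at 45.
Beat 43 falls within Bsus4.

Bsus4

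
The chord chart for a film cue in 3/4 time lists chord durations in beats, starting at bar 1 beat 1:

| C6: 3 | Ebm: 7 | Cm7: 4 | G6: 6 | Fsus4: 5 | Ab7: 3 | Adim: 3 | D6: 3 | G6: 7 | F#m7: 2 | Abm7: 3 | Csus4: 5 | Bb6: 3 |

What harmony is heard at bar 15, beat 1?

F#m7

Beat 1 of bar 15 is beat (15−1)×3 + 1 = 43 overall.
Running totals: C6 ends at 3, Ebm ends at 10, Cm7 ends at 14, G6 ends at 20, Fsus4 ends at 25, Ab7 ends at 28, Adim ends at 31, D6 ends at 34, G6 ends at 41, F#m7 ends at 43.
Beat 43 falls within F#m7.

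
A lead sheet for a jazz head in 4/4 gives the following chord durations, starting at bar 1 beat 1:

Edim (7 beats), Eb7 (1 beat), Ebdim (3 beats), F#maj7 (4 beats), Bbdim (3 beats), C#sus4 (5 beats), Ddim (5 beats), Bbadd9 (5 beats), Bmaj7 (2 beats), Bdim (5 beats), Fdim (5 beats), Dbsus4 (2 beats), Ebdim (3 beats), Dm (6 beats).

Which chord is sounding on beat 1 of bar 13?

Ebdim

Beat 1 of bar 13 is beat (13−1)×4 + 1 = 49 overall.
Running totals: Edim ends at 7, Eb7 ends at 8, Ebdim ends at 11, F#maj7 ends at 15, Bbdim ends at 18, C#sus4 ends at 23, Ddim ends at 28, Bbadd9 ends at 33, Bmaj7 ends at 35, Bdim ends at 40, Fdim ends at 45, Dbsus4 ends at 47, Ebdim ends at 50.
Beat 49 falls within Ebdim.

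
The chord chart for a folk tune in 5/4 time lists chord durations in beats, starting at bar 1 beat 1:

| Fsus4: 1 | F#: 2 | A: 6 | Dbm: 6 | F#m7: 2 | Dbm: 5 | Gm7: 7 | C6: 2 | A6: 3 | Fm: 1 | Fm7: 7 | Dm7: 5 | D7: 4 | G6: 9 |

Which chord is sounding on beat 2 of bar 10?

Beat 2 of bar 10 is beat (10−1)×5 + 2 = 47 overall.
Running totals: Fsus4 ends at 1, F# ends at 3, A ends at 9, Dbm ends at 15, F#m7 ends at 17, Dbm ends at 22, Gm7 ends at 29, C6 ends at 31, A6 ends at 34, Fm ends at 35, Fm7 ends at 42, Dm7 ends at 47.
Beat 47 falls within Dm7.

Dm7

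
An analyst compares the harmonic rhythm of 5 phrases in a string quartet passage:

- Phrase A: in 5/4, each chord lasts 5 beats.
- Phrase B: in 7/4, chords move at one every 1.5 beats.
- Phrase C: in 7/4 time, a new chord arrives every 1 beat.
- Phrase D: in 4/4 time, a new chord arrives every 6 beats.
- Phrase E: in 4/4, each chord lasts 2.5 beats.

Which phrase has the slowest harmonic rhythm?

A: each chord is 5 beats in 5/4, so 1 per bar.
B: each chord is 1.5 beats in 7/4, so 14/3 per bar.
C: each chord is 1 beat in 7/4, so 7 per bar.
D: each chord is 6 beats in 4/4, so 2/3 per bar.
E: each chord is 2.5 beats in 4/4, so 1.6 per bar.
Slowest is D at 2/3 chords/bar.

Phrase D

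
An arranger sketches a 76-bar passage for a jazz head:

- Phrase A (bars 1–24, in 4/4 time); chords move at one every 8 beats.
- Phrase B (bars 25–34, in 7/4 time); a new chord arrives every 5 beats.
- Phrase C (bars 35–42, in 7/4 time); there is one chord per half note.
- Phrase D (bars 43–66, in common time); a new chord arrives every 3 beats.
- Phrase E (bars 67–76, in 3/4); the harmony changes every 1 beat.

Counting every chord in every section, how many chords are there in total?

A: 24 bars × 4 beats = 96 beats; 8 beats/chord → 12 chords.
B: 10 bars × 7 beats = 70 beats; 5 beats/chord → 14 chords.
C: 8 bars × 7 beats = 56 beats; 2 beats/chord → 28 chords.
D: 24 bars × 4 beats = 96 beats; 3 beats/chord → 32 chords.
E: 10 bars × 3 beats = 30 beats; 1 beat/chord → 30 chords.
Total: 12 + 14 + 28 + 32 + 30 = 116.

116 chords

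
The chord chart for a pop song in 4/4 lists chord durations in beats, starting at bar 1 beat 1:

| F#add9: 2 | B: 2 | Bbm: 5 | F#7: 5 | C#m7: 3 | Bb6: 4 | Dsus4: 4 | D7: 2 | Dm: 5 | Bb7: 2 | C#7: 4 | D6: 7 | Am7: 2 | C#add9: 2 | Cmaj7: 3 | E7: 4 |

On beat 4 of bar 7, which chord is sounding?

Beat 4 of bar 7 is beat (7−1)×4 + 4 = 28 overall.
Running totals: F#add9 ends at 2, B ends at 4, Bbm ends at 9, F#7 ends at 14, C#m7 ends at 17, Bb6 ends at 21, Dsus4 ends at 25, D7 ends at 27, Dm ends at 32.
Beat 28 falls within Dm.

Dm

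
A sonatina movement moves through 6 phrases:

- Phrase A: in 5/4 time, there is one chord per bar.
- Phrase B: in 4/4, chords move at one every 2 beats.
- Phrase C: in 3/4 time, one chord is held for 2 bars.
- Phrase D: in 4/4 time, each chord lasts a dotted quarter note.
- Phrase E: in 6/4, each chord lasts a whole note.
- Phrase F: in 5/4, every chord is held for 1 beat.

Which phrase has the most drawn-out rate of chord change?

A: 5/5 = 1 chord/bar.
B: 4/2 = 2 chords/bar.
C: 3/6 = 0.5 chords/bar.
D: 4/1.5 = 8/3 chords/bar.
E: 6/4 = 1.5 chords/bar.
F: 5/1 = 5 chords/bar.
Slowest is C at 0.5 chords/bar.

Phrase C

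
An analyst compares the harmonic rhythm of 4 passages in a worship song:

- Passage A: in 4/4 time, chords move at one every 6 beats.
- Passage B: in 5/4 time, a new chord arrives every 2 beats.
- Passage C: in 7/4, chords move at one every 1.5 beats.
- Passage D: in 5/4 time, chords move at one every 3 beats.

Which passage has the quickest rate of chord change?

A: 4/6 = 2/3 chords/bar.
B: 5/2 = 2.5 chords/bar.
C: 7/1.5 = 14/3 chords/bar.
D: 5/3 = 5/3 chords/bar.
Fastest is C at 14/3 chords/bar.

Passage C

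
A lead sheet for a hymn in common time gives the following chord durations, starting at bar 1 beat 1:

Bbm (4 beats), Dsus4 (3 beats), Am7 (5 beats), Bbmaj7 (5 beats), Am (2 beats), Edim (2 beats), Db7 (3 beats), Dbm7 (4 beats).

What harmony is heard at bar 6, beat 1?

Edim

Beat 1 of bar 6 is beat (6−1)×4 + 1 = 21 overall.
Running totals: Bbm ends at 4, Dsus4 ends at 7, Am7 ends at 12, Bbmaj7 ends at 17, Am ends at 19, Edim ends at 21.
Beat 21 falls within Edim.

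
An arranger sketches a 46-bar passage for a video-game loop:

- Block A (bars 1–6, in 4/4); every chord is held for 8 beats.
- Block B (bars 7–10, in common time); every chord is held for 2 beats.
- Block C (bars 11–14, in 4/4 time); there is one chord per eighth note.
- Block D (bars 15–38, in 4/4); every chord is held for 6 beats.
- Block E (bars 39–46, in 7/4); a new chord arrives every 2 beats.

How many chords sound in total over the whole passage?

87 chords

A: 6·4 = 24 beats, 24/8 = 3 chords.
B: 4·4 = 16 beats, 16/2 = 8 chords.
C: 4·4 = 16 beats, 16/0.5 = 32 chords.
D: 24·4 = 96 beats, 96/6 = 16 chords.
E: 8·7 = 56 beats, 56/2 = 28 chords.
Total: 3 + 8 + 32 + 16 + 28 = 87.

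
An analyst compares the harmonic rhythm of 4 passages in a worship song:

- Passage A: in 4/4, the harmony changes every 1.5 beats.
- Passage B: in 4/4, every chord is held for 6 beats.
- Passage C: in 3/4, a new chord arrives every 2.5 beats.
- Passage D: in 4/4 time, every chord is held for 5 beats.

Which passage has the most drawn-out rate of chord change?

Passage B

A: 4 beats/bar ÷ 1.5 beats/chord = 8/3 chords/bar.
B: 4 beats/bar ÷ 6 beats/chord = 2/3 chords/bar.
C: 3 beats/bar ÷ 2.5 beats/chord = 1.2 chords/bar.
D: 4 beats/bar ÷ 5 beats/chord = 0.8 chords/bar.
Slowest is B at 2/3 chords/bar.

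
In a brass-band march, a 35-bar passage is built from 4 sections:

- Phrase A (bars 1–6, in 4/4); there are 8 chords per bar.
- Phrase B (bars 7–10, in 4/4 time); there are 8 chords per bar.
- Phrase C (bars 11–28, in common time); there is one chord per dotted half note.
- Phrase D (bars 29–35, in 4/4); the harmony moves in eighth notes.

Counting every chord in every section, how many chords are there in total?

A: 6·4 = 24 beats, 24/0.5 = 48 chords.
B: 4·4 = 16 beats, 16/0.5 = 32 chords.
C: 18·4 = 72 beats, 72/3 = 24 chords.
D: 7·4 = 28 beats, 28/0.5 = 56 chords.
Total: 48 + 32 + 24 + 56 = 160.

160 chords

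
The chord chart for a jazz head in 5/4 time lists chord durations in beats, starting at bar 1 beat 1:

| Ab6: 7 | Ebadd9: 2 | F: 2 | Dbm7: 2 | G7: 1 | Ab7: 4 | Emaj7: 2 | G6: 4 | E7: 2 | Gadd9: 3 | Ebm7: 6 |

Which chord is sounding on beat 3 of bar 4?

Ab7

Beat 3 of bar 4 is beat (4−1)×5 + 3 = 18 overall.
Running totals: Ab6 ends at 7, Ebadd9 ends at 9, F ends at 11, Dbm7 ends at 13, G7 ends at 14, Ab7 ends at 18.
Beat 18 falls within Ab7.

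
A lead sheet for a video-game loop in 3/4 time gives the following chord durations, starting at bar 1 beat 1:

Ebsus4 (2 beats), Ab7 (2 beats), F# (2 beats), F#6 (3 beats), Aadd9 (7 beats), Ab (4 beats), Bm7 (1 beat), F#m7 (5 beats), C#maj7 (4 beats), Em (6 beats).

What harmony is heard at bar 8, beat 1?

Beat 1 of bar 8 is beat (8−1)×3 + 1 = 22 overall.
Running totals: Ebsus4 ends at 2, Ab7 ends at 4, F# ends at 6, F#6 ends at 9, Aadd9 ends at 16, Ab ends at 20, Bm7 ends at 21, F#m7 ends at 26.
Beat 22 falls within F#m7.

F#m7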